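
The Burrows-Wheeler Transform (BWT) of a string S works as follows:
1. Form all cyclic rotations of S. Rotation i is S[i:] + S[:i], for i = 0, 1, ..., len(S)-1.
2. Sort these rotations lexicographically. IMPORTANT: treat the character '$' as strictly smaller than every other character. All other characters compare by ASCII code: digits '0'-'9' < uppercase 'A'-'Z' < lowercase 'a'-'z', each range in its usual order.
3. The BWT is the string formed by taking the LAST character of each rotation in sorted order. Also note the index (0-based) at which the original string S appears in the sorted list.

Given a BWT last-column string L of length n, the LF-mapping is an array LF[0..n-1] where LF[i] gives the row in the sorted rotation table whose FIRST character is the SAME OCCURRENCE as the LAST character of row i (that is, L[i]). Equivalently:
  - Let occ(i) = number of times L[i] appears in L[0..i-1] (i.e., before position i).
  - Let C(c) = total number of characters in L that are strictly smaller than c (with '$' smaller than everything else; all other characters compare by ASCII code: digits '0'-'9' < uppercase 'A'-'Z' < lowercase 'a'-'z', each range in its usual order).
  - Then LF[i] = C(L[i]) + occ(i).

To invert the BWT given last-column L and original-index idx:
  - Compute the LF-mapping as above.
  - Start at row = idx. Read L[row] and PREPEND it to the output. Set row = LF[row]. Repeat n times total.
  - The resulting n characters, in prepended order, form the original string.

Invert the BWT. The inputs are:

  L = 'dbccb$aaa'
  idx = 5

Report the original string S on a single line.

LF mapping: 8 4 6 7 5 0 1 2 3
Walk LF starting at row 5, prepending L[row]:
  step 1: row=5, L[5]='$', prepend. Next row=LF[5]=0
  step 2: row=0, L[0]='d', prepend. Next row=LF[0]=8
  step 3: row=8, L[8]='a', prepend. Next row=LF[8]=3
  step 4: row=3, L[3]='c', prepend. Next row=LF[3]=7
  step 5: row=7, L[7]='a', prepend. Next row=LF[7]=2
  step 6: row=2, L[2]='c', prepend. Next row=LF[2]=6
  step 7: row=6, L[6]='a', prepend. Next row=LF[6]=1
  step 8: row=1, L[1]='b', prepend. Next row=LF[1]=4
  step 9: row=4, L[4]='b', prepend. Next row=LF[4]=5
Reversed output: bbacacad$

Answer: bbacacad$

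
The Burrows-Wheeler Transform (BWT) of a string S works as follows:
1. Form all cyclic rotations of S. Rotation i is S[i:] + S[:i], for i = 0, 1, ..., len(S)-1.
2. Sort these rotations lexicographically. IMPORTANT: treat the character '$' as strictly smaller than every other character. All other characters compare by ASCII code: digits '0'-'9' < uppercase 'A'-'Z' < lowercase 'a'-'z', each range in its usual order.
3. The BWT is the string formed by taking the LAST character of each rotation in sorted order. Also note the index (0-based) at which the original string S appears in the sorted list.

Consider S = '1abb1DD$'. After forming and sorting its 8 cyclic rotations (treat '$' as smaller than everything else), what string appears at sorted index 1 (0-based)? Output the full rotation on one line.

Answer: 1DD$1abb

Derivation:
All 8 rotations (rotation i = S[i:]+S[:i]):
  rot[0] = 1abb1DD$
  rot[1] = abb1DD$1
  rot[2] = bb1DD$1a
  rot[3] = b1DD$1ab
  rot[4] = 1DD$1abb
  rot[5] = DD$1abb1
  rot[6] = D$1abb1D
  rot[7] = $1abb1DD
Sorted (with $ < everything):
  sorted[0] = $1abb1DD
  sorted[1] = 1DD$1abb
  sorted[2] = 1abb1DD$
  sorted[3] = D$1abb1D
  sorted[4] = DD$1abb1
  sorted[5] = abb1DD$1
  sorted[6] = b1DD$1ab
  sorted[7] = bb1DD$1a
sorted[1] = 1DD$1abb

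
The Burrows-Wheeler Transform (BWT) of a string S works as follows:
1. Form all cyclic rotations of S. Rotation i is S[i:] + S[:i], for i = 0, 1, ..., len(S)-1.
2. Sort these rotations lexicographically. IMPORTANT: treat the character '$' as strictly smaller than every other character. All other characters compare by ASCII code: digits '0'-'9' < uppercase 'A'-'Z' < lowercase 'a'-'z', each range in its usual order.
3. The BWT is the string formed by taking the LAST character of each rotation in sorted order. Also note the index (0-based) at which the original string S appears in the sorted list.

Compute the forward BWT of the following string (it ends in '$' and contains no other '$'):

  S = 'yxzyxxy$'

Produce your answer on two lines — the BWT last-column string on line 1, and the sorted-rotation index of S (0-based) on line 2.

All 8 rotations (rotation i = S[i:]+S[:i]):
  rot[0] = yxzyxxy$
  rot[1] = xzyxxy$y
  rot[2] = zyxxy$yx
  rot[3] = yxxy$yxz
  rot[4] = xxy$yxzy
  rot[5] = xy$yxzyx
  rot[6] = y$yxzyxx
  rot[7] = $yxzyxxy
Sorted (with $ < everything):
  sorted[0] = $yxzyxxy  (last char: 'y')
  sorted[1] = xxy$yxzy  (last char: 'y')
  sorted[2] = xy$yxzyx  (last char: 'x')
  sorted[3] = xzyxxy$y  (last char: 'y')
  sorted[4] = y$yxzyxx  (last char: 'x')
  sorted[5] = yxxy$yxz  (last char: 'z')
  sorted[6] = yxzyxxy$  (last char: '$')
  sorted[7] = zyxxy$yx  (last char: 'x')
Last column: yyxyxz$x
Original string S is at sorted index 6

Answer: yyxyxz$x
6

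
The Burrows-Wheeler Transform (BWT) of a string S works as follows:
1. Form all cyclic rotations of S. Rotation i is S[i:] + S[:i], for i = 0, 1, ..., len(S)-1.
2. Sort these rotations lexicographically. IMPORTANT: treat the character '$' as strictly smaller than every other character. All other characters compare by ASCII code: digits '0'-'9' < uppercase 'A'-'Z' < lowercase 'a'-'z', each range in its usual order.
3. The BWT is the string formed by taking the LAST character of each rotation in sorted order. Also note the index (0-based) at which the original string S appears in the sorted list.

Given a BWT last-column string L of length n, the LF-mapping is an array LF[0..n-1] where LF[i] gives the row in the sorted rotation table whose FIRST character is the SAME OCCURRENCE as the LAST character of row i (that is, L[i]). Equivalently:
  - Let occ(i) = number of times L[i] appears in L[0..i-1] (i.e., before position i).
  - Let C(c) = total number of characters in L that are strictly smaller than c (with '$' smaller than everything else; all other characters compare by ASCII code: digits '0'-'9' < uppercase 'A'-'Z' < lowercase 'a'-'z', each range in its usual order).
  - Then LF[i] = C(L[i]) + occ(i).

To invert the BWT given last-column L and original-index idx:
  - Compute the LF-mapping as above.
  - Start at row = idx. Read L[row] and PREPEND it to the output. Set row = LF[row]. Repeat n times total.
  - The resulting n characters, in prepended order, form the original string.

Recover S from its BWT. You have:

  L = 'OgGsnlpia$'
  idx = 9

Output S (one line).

Answer: saplingGO$

Derivation:
LF mapping: 2 4 1 9 7 6 8 5 3 0
Walk LF starting at row 9, prepending L[row]:
  step 1: row=9, L[9]='$', prepend. Next row=LF[9]=0
  step 2: row=0, L[0]='O', prepend. Next row=LF[0]=2
  step 3: row=2, L[2]='G', prepend. Next row=LF[2]=1
  step 4: row=1, L[1]='g', prepend. Next row=LF[1]=4
  step 5: row=4, L[4]='n', prepend. Next row=LF[4]=7
  step 6: row=7, L[7]='i', prepend. Next row=LF[7]=5
  step 7: row=5, L[5]='l', prepend. Next row=LF[5]=6
  step 8: row=6, L[6]='p', prepend. Next row=LF[6]=8
  step 9: row=8, L[8]='a', prepend. Next row=LF[8]=3
  step 10: row=3, L[3]='s', prepend. Next row=LF[3]=9
Reversed output: saplingGO$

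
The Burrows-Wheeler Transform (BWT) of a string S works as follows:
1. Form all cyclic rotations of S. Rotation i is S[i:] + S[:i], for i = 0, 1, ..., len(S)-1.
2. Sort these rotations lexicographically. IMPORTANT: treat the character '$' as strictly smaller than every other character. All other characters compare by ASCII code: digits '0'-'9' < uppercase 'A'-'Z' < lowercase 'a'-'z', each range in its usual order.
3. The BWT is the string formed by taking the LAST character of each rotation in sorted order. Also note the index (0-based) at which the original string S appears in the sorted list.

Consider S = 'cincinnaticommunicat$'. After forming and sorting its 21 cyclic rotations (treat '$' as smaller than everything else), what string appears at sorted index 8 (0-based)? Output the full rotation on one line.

Answer: icommunicat$cincinnat

Derivation:
All 21 rotations (rotation i = S[i:]+S[:i]):
  rot[0] = cincinnaticommunicat$
  rot[1] = incinnaticommunicat$c
  rot[2] = ncinnaticommunicat$ci
  rot[3] = cinnaticommunicat$cin
  rot[4] = innaticommunicat$cinc
  rot[5] = nnaticommunicat$cinci
  rot[6] = naticommunicat$cincin
  rot[7] = aticommunicat$cincinn
  rot[8] = ticommunicat$cincinna
  rot[9] = icommunicat$cincinnat
  rot[10] = communicat$cincinnati
  rot[11] = ommunicat$cincinnatic
  rot[12] = mmunicat$cincinnatico
  rot[13] = municat$cincinnaticom
  rot[14] = unicat$cincinnaticomm
  rot[15] = nicat$cincinnaticommu
  rot[16] = icat$cincinnaticommun
  rot[17] = cat$cincinnaticommuni
  rot[18] = at$cincinnaticommunic
  rot[19] = t$cincinnaticommunica
  rot[20] = $cincinnaticommunicat
Sorted (with $ < everything):
  sorted[0] = $cincinnaticommunicat
  sorted[1] = at$cincinnaticommunic
  sorted[2] = aticommunicat$cincinn
  sorted[3] = cat$cincinnaticommuni
  sorted[4] = cincinnaticommunicat$
  sorted[5] = cinnaticommunicat$cin
  sorted[6] = communicat$cincinnati
  sorted[7] = icat$cincinnaticommun
  sorted[8] = icommunicat$cincinnat
  sorted[9] = incinnaticommunicat$c
  sorted[10] = innaticommunicat$cinc
  sorted[11] = mmunicat$cincinnatico
  sorted[12] = municat$cincinnaticom
  sorted[13] = naticommunicat$cincin
  sorted[14] = ncinnaticommunicat$ci
  sorted[15] = nicat$cincinnaticommu
  sorted[16] = nnaticommunicat$cinci
  sorted[17] = ommunicat$cincinnatic
  sorted[18] = t$cincinnaticommunica
  sorted[19] = ticommunicat$cincinna
  sorted[20] = unicat$cincinnaticomm
sorted[8] = icommunicat$cincinnat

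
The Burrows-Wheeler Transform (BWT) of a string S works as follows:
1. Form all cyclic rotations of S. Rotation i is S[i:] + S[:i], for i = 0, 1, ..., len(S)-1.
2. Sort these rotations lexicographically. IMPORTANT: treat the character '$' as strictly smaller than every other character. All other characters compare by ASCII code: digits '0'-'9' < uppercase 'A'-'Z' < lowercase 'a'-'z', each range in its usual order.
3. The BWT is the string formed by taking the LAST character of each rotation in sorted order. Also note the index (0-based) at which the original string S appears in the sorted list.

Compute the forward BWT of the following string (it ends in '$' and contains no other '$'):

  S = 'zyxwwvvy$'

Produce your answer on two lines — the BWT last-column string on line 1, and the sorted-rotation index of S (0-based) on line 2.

Answer: ywvwxyvz$
8

Derivation:
All 9 rotations (rotation i = S[i:]+S[:i]):
  rot[0] = zyxwwvvy$
  rot[1] = yxwwvvy$z
  rot[2] = xwwvvy$zy
  rot[3] = wwvvy$zyx
  rot[4] = wvvy$zyxw
  rot[5] = vvy$zyxww
  rot[6] = vy$zyxwwv
  rot[7] = y$zyxwwvv
  rot[8] = $zyxwwvvy
Sorted (with $ < everything):
  sorted[0] = $zyxwwvvy  (last char: 'y')
  sorted[1] = vvy$zyxww  (last char: 'w')
  sorted[2] = vy$zyxwwv  (last char: 'v')
  sorted[3] = wvvy$zyxw  (last char: 'w')
  sorted[4] = wwvvy$zyx  (last char: 'x')
  sorted[5] = xwwvvy$zy  (last char: 'y')
  sorted[6] = y$zyxwwvv  (last char: 'v')
  sorted[7] = yxwwvvy$z  (last char: 'z')
  sorted[8] = zyxwwvvy$  (last char: '$')
Last column: ywvwxyvz$
Original string S is at sorted index 8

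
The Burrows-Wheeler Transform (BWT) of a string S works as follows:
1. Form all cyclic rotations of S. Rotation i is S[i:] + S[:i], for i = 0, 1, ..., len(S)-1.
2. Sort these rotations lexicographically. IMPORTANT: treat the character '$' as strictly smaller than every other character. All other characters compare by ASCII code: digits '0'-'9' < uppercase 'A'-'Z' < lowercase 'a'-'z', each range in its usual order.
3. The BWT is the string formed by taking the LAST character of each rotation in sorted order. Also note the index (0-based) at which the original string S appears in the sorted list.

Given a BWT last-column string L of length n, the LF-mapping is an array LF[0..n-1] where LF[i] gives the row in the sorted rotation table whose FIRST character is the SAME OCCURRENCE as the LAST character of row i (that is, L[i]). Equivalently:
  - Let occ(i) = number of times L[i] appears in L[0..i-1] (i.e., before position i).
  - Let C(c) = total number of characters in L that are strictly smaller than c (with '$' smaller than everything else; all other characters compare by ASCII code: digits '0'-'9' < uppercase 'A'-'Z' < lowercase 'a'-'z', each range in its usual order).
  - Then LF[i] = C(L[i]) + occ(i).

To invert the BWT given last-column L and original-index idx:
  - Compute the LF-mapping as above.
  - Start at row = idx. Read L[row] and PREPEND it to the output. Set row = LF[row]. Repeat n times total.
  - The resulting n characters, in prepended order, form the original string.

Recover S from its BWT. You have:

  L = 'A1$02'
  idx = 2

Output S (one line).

LF mapping: 4 2 0 1 3
Walk LF starting at row 2, prepending L[row]:
  step 1: row=2, L[2]='$', prepend. Next row=LF[2]=0
  step 2: row=0, L[0]='A', prepend. Next row=LF[0]=4
  step 3: row=4, L[4]='2', prepend. Next row=LF[4]=3
  step 4: row=3, L[3]='0', prepend. Next row=LF[3]=1
  step 5: row=1, L[1]='1', prepend. Next row=LF[1]=2
Reversed output: 102A$

Answer: 102A$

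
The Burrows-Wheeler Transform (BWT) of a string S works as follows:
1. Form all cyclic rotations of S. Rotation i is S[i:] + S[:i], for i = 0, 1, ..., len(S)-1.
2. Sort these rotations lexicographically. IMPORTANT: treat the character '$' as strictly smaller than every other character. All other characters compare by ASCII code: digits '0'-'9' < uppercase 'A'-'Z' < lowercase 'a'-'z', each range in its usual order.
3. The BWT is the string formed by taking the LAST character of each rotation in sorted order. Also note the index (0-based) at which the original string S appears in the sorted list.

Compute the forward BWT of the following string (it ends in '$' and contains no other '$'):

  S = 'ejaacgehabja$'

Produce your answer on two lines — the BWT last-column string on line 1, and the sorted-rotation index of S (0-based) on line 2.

Answer: ajjhaaag$cebe
8

Derivation:
All 13 rotations (rotation i = S[i:]+S[:i]):
  rot[0] = ejaacgehabja$
  rot[1] = jaacgehabja$e
  rot[2] = aacgehabja$ej
  rot[3] = acgehabja$eja
  rot[4] = cgehabja$ejaa
  rot[5] = gehabja$ejaac
  rot[6] = ehabja$ejaacg
  rot[7] = habja$ejaacge
  rot[8] = abja$ejaacgeh
  rot[9] = bja$ejaacgeha
  rot[10] = ja$ejaacgehab
  rot[11] = a$ejaacgehabj
  rot[12] = $ejaacgehabja
Sorted (with $ < everything):
  sorted[0] = $ejaacgehabja  (last char: 'a')
  sorted[1] = a$ejaacgehabj  (last char: 'j')
  sorted[2] = aacgehabja$ej  (last char: 'j')
  sorted[3] = abja$ejaacgeh  (last char: 'h')
  sorted[4] = acgehabja$eja  (last char: 'a')
  sorted[5] = bja$ejaacgeha  (last char: 'a')
  sorted[6] = cgehabja$ejaa  (last char: 'a')
  sorted[7] = ehabja$ejaacg  (last char: 'g')
  sorted[8] = ejaacgehabja$  (last char: '$')
  sorted[9] = gehabja$ejaac  (last char: 'c')
  sorted[10] = habja$ejaacge  (last char: 'e')
  sorted[11] = ja$ejaacgehab  (last char: 'b')
  sorted[12] = jaacgehabja$e  (last char: 'e')
Last column: ajjhaaag$cebe
Original string S is at sorted index 8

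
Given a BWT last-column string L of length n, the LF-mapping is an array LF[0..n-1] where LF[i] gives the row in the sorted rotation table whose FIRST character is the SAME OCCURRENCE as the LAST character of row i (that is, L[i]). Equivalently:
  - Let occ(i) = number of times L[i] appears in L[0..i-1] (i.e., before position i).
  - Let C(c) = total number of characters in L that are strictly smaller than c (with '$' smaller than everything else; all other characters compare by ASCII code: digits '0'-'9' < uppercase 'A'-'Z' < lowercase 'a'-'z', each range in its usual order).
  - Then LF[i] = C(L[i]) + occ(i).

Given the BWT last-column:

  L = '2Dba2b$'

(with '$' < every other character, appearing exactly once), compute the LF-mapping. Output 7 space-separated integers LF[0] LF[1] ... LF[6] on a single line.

Answer: 1 3 5 4 2 6 0

Derivation:
Char counts: '$':1, '2':2, 'D':1, 'a':1, 'b':2
C (first-col start): C('$')=0, C('2')=1, C('D')=3, C('a')=4, C('b')=5
L[0]='2': occ=0, LF[0]=C('2')+0=1+0=1
L[1]='D': occ=0, LF[1]=C('D')+0=3+0=3
L[2]='b': occ=0, LF[2]=C('b')+0=5+0=5
L[3]='a': occ=0, LF[3]=C('a')+0=4+0=4
L[4]='2': occ=1, LF[4]=C('2')+1=1+1=2
L[5]='b': occ=1, LF[5]=C('b')+1=5+1=6
L[6]='$': occ=0, LF[6]=C('$')+0=0+0=0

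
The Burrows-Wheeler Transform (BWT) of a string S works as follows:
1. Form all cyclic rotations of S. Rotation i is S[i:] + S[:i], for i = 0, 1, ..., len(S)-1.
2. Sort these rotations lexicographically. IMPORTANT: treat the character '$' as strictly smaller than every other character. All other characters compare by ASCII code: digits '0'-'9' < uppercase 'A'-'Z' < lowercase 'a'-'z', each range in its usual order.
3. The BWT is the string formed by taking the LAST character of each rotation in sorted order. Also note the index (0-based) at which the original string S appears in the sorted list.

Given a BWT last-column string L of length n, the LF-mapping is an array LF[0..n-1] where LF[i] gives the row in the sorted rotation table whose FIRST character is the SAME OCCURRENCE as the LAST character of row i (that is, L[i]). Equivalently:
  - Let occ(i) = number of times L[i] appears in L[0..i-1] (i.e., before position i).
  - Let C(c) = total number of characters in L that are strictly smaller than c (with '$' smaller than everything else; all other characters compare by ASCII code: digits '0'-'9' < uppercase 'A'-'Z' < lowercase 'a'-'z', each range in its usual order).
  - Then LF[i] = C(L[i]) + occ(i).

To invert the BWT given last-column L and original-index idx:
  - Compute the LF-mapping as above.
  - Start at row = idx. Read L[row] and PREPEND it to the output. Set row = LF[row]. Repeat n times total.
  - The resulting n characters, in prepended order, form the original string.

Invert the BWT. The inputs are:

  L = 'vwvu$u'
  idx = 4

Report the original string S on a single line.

LF mapping: 3 5 4 1 0 2
Walk LF starting at row 4, prepending L[row]:
  step 1: row=4, L[4]='$', prepend. Next row=LF[4]=0
  step 2: row=0, L[0]='v', prepend. Next row=LF[0]=3
  step 3: row=3, L[3]='u', prepend. Next row=LF[3]=1
  step 4: row=1, L[1]='w', prepend. Next row=LF[1]=5
  step 5: row=5, L[5]='u', prepend. Next row=LF[5]=2
  step 6: row=2, L[2]='v', prepend. Next row=LF[2]=4
Reversed output: vuwuv$

Answer: vuwuv$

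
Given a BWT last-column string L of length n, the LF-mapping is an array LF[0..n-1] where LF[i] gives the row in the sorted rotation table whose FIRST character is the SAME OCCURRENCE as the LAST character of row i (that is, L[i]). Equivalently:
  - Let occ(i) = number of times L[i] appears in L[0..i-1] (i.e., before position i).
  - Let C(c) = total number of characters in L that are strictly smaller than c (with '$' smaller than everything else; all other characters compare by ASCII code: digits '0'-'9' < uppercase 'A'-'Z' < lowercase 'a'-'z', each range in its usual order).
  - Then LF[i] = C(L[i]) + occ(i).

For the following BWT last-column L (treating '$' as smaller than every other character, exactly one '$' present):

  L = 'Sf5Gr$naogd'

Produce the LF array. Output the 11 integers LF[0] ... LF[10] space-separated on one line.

Char counts: '$':1, '5':1, 'G':1, 'S':1, 'a':1, 'd':1, 'f':1, 'g':1, 'n':1, 'o':1, 'r':1
C (first-col start): C('$')=0, C('5')=1, C('G')=2, C('S')=3, C('a')=4, C('d')=5, C('f')=6, C('g')=7, C('n')=8, C('o')=9, C('r')=10
L[0]='S': occ=0, LF[0]=C('S')+0=3+0=3
L[1]='f': occ=0, LF[1]=C('f')+0=6+0=6
L[2]='5': occ=0, LF[2]=C('5')+0=1+0=1
L[3]='G': occ=0, LF[3]=C('G')+0=2+0=2
L[4]='r': occ=0, LF[4]=C('r')+0=10+0=10
L[5]='$': occ=0, LF[5]=C('$')+0=0+0=0
L[6]='n': occ=0, LF[6]=C('n')+0=8+0=8
L[7]='a': occ=0, LF[7]=C('a')+0=4+0=4
L[8]='o': occ=0, LF[8]=C('o')+0=9+0=9
L[9]='g': occ=0, LF[9]=C('g')+0=7+0=7
L[10]='d': occ=0, LF[10]=C('d')+0=5+0=5

Answer: 3 6 1 2 10 0 8 4 9 7 5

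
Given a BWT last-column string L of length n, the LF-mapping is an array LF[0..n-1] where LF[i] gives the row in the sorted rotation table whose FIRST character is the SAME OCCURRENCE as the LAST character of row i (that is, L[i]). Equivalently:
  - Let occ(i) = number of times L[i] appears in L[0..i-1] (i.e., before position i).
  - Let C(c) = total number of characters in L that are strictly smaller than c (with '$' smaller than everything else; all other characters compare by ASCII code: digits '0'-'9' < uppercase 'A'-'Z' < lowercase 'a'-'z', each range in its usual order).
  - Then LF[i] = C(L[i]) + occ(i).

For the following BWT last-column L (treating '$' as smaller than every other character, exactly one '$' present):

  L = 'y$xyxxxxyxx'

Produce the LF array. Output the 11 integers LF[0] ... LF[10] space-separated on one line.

Answer: 8 0 1 9 2 3 4 5 10 6 7

Derivation:
Char counts: '$':1, 'x':7, 'y':3
C (first-col start): C('$')=0, C('x')=1, C('y')=8
L[0]='y': occ=0, LF[0]=C('y')+0=8+0=8
L[1]='$': occ=0, LF[1]=C('$')+0=0+0=0
L[2]='x': occ=0, LF[2]=C('x')+0=1+0=1
L[3]='y': occ=1, LF[3]=C('y')+1=8+1=9
L[4]='x': occ=1, LF[4]=C('x')+1=1+1=2
L[5]='x': occ=2, LF[5]=C('x')+2=1+2=3
L[6]='x': occ=3, LF[6]=C('x')+3=1+3=4
L[7]='x': occ=4, LF[7]=C('x')+4=1+4=5
L[8]='y': occ=2, LF[8]=C('y')+2=8+2=10
L[9]='x': occ=5, LF[9]=C('x')+5=1+5=6
L[10]='x': occ=6, LF[10]=C('x')+6=1+6=7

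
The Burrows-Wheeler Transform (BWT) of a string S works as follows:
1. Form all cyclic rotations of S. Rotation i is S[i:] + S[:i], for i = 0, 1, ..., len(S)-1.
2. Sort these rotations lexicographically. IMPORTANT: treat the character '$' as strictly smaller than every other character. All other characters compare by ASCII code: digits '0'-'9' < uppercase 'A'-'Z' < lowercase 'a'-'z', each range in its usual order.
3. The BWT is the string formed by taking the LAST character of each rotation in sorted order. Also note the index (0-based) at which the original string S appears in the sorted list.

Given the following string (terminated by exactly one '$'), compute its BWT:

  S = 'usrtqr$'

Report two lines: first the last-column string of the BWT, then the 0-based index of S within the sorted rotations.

Answer: rtqsur$
6

Derivation:
All 7 rotations (rotation i = S[i:]+S[:i]):
  rot[0] = usrtqr$
  rot[1] = srtqr$u
  rot[2] = rtqr$us
  rot[3] = tqr$usr
  rot[4] = qr$usrt
  rot[5] = r$usrtq
  rot[6] = $usrtqr
Sorted (with $ < everything):
  sorted[0] = $usrtqr  (last char: 'r')
  sorted[1] = qr$usrt  (last char: 't')
  sorted[2] = r$usrtq  (last char: 'q')
  sorted[3] = rtqr$us  (last char: 's')
  sorted[4] = srtqr$u  (last char: 'u')
  sorted[5] = tqr$usr  (last char: 'r')
  sorted[6] = usrtqr$  (last char: '$')
Last column: rtqsur$
Original string S is at sorted index 6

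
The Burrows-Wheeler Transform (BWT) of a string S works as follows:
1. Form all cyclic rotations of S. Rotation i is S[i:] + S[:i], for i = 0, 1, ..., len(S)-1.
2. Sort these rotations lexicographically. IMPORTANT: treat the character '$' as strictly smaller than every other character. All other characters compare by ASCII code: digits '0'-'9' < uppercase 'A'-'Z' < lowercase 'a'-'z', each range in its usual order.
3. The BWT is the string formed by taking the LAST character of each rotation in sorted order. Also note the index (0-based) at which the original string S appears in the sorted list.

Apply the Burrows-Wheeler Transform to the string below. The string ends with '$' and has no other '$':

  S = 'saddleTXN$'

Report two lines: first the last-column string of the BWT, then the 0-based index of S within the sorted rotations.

All 10 rotations (rotation i = S[i:]+S[:i]):
  rot[0] = saddleTXN$
  rot[1] = addleTXN$s
  rot[2] = ddleTXN$sa
  rot[3] = dleTXN$sad
  rot[4] = leTXN$sadd
  rot[5] = eTXN$saddl
  rot[6] = TXN$saddle
  rot[7] = XN$saddleT
  rot[8] = N$saddleTX
  rot[9] = $saddleTXN
Sorted (with $ < everything):
  sorted[0] = $saddleTXN  (last char: 'N')
  sorted[1] = N$saddleTX  (last char: 'X')
  sorted[2] = TXN$saddle  (last char: 'e')
  sorted[3] = XN$saddleT  (last char: 'T')
  sorted[4] = addleTXN$s  (last char: 's')
  sorted[5] = ddleTXN$sa  (last char: 'a')
  sorted[6] = dleTXN$sad  (last char: 'd')
  sorted[7] = eTXN$saddl  (last char: 'l')
  sorted[8] = leTXN$sadd  (last char: 'd')
  sorted[9] = saddleTXN$  (last char: '$')
Last column: NXeTsadld$
Original string S is at sorted index 9

Answer: NXeTsadld$
9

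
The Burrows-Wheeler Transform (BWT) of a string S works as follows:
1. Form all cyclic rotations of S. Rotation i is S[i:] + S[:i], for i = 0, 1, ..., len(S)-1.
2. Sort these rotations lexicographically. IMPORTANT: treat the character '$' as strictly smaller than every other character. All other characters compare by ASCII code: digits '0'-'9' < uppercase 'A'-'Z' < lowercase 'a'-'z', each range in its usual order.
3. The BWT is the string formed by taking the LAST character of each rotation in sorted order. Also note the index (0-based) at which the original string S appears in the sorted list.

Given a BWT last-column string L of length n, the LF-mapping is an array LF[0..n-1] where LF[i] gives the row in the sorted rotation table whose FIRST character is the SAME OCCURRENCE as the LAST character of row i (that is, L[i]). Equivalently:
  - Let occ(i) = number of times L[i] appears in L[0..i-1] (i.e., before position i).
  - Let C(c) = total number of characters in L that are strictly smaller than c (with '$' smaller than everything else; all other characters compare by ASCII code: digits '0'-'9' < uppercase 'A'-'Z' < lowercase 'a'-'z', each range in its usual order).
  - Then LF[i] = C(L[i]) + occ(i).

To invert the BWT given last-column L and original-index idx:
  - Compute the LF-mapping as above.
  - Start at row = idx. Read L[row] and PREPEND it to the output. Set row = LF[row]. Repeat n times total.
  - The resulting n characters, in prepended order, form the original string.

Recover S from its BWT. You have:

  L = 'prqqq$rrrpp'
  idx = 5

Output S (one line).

LF mapping: 1 7 4 5 6 0 8 9 10 2 3
Walk LF starting at row 5, prepending L[row]:
  step 1: row=5, L[5]='$', prepend. Next row=LF[5]=0
  step 2: row=0, L[0]='p', prepend. Next row=LF[0]=1
  step 3: row=1, L[1]='r', prepend. Next row=LF[1]=7
  step 4: row=7, L[7]='r', prepend. Next row=LF[7]=9
  step 5: row=9, L[9]='p', prepend. Next row=LF[9]=2
  step 6: row=2, L[2]='q', prepend. Next row=LF[2]=4
  step 7: row=4, L[4]='q', prepend. Next row=LF[4]=6
  step 8: row=6, L[6]='r', prepend. Next row=LF[6]=8
  step 9: row=8, L[8]='r', prepend. Next row=LF[8]=10
  step 10: row=10, L[10]='p', prepend. Next row=LF[10]=3
  step 11: row=3, L[3]='q', prepend. Next row=LF[3]=5
Reversed output: qprrqqprrp$

Answer: qprrqqprrp$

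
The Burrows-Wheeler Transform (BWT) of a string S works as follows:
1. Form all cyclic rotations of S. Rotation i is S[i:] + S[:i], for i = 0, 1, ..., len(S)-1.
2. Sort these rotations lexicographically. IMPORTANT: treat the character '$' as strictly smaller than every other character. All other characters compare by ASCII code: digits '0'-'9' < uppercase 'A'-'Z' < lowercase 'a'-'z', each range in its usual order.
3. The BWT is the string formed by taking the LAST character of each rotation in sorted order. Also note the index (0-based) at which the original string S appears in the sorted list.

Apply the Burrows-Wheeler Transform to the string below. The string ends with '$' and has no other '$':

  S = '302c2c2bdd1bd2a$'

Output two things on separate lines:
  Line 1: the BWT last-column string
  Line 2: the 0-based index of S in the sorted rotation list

All 16 rotations (rotation i = S[i:]+S[:i]):
  rot[0] = 302c2c2bdd1bd2a$
  rot[1] = 02c2c2bdd1bd2a$3
  rot[2] = 2c2c2bdd1bd2a$30
  rot[3] = c2c2bdd1bd2a$302
  rot[4] = 2c2bdd1bd2a$302c
  rot[5] = c2bdd1bd2a$302c2
  rot[6] = 2bdd1bd2a$302c2c
  rot[7] = bdd1bd2a$302c2c2
  rot[8] = dd1bd2a$302c2c2b
  rot[9] = d1bd2a$302c2c2bd
  rot[10] = 1bd2a$302c2c2bdd
  rot[11] = bd2a$302c2c2bdd1
  rot[12] = d2a$302c2c2bdd1b
  rot[13] = 2a$302c2c2bdd1bd
  rot[14] = a$302c2c2bdd1bd2
  rot[15] = $302c2c2bdd1bd2a
Sorted (with $ < everything):
  sorted[0] = $302c2c2bdd1bd2a  (last char: 'a')
  sorted[1] = 02c2c2bdd1bd2a$3  (last char: '3')
  sorted[2] = 1bd2a$302c2c2bdd  (last char: 'd')
  sorted[3] = 2a$302c2c2bdd1bd  (last char: 'd')
  sorted[4] = 2bdd1bd2a$302c2c  (last char: 'c')
  sorted[5] = 2c2bdd1bd2a$302c  (last char: 'c')
  sorted[6] = 2c2c2bdd1bd2a$30  (last char: '0')
  sorted[7] = 302c2c2bdd1bd2a$  (last char: '$')
  sorted[8] = a$302c2c2bdd1bd2  (last char: '2')
  sorted[9] = bd2a$302c2c2bdd1  (last char: '1')
  sorted[10] = bdd1bd2a$302c2c2  (last char: '2')
  sorted[11] = c2bdd1bd2a$302c2  (last char: '2')
  sorted[12] = c2c2bdd1bd2a$302  (last char: '2')
  sorted[13] = d1bd2a$302c2c2bd  (last char: 'd')
  sorted[14] = d2a$302c2c2bdd1b  (last char: 'b')
  sorted[15] = dd1bd2a$302c2c2b  (last char: 'b')
Last column: a3ddcc0$21222dbb
Original string S is at sorted index 7

Answer: a3ddcc0$21222dbb
7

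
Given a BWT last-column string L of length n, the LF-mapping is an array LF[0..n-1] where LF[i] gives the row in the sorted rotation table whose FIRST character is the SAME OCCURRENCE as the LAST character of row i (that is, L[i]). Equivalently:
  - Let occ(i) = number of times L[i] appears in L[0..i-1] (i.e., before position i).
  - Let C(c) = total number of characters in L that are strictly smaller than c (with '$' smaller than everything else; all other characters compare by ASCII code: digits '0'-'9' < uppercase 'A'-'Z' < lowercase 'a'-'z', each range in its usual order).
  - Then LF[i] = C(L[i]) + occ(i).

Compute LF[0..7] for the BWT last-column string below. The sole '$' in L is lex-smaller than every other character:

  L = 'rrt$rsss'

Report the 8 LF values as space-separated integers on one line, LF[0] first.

Char counts: '$':1, 'r':3, 's':3, 't':1
C (first-col start): C('$')=0, C('r')=1, C('s')=4, C('t')=7
L[0]='r': occ=0, LF[0]=C('r')+0=1+0=1
L[1]='r': occ=1, LF[1]=C('r')+1=1+1=2
L[2]='t': occ=0, LF[2]=C('t')+0=7+0=7
L[3]='$': occ=0, LF[3]=C('$')+0=0+0=0
L[4]='r': occ=2, LF[4]=C('r')+2=1+2=3
L[5]='s': occ=0, LF[5]=C('s')+0=4+0=4
L[6]='s': occ=1, LF[6]=C('s')+1=4+1=5
L[7]='s': occ=2, LF[7]=C('s')+2=4+2=6

Answer: 1 2 7 0 3 4 5 6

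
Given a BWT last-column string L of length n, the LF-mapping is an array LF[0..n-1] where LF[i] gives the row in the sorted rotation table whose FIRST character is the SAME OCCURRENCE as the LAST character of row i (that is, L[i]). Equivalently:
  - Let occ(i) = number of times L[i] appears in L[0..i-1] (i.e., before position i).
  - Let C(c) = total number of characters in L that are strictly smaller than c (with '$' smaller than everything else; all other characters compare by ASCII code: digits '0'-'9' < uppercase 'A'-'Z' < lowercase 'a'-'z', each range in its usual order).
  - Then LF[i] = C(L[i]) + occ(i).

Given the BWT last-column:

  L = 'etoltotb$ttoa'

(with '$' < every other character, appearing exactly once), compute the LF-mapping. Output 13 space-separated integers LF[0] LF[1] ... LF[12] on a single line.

Char counts: '$':1, 'a':1, 'b':1, 'e':1, 'l':1, 'o':3, 't':5
C (first-col start): C('$')=0, C('a')=1, C('b')=2, C('e')=3, C('l')=4, C('o')=5, C('t')=8
L[0]='e': occ=0, LF[0]=C('e')+0=3+0=3
L[1]='t': occ=0, LF[1]=C('t')+0=8+0=8
L[2]='o': occ=0, LF[2]=C('o')+0=5+0=5
L[3]='l': occ=0, LF[3]=C('l')+0=4+0=4
L[4]='t': occ=1, LF[4]=C('t')+1=8+1=9
L[5]='o': occ=1, LF[5]=C('o')+1=5+1=6
L[6]='t': occ=2, LF[6]=C('t')+2=8+2=10
L[7]='b': occ=0, LF[7]=C('b')+0=2+0=2
L[8]='$': occ=0, LF[8]=C('$')+0=0+0=0
L[9]='t': occ=3, LF[9]=C('t')+3=8+3=11
L[10]='t': occ=4, LF[10]=C('t')+4=8+4=12
L[11]='o': occ=2, LF[11]=C('o')+2=5+2=7
L[12]='a': occ=0, LF[12]=C('a')+0=1+0=1

Answer: 3 8 5 4 9 6 10 2 0 11 12 7 1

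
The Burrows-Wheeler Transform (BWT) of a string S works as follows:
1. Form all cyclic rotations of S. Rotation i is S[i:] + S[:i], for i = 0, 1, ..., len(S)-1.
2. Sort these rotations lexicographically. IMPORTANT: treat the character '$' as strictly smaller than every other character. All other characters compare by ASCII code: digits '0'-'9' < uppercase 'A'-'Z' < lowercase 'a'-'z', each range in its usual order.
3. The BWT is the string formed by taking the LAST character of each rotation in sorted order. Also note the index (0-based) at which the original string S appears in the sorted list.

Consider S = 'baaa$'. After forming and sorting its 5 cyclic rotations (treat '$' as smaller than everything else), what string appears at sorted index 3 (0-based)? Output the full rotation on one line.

All 5 rotations (rotation i = S[i:]+S[:i]):
  rot[0] = baaa$
  rot[1] = aaa$b
  rot[2] = aa$ba
  rot[3] = a$baa
  rot[4] = $baaa
Sorted (with $ < everything):
  sorted[0] = $baaa
  sorted[1] = a$baa
  sorted[2] = aa$ba
  sorted[3] = aaa$b
  sorted[4] = baaa$
sorted[3] = aaa$b

Answer: aaa$b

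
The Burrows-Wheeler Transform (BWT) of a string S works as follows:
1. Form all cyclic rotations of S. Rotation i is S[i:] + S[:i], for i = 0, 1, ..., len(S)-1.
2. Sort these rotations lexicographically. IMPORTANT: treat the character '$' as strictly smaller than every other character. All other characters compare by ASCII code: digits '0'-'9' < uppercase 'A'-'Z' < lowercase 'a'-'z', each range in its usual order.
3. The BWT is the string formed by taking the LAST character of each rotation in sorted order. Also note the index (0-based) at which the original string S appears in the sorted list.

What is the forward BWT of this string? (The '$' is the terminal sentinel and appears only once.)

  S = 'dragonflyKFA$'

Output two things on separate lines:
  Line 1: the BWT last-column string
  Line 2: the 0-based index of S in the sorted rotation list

Answer: AFKyr$nafogdl
5

Derivation:
All 13 rotations (rotation i = S[i:]+S[:i]):
  rot[0] = dragonflyKFA$
  rot[1] = ragonflyKFA$d
  rot[2] = agonflyKFA$dr
  rot[3] = gonflyKFA$dra
  rot[4] = onflyKFA$drag
  rot[5] = nflyKFA$drago
  rot[6] = flyKFA$dragon
  rot[7] = lyKFA$dragonf
  rot[8] = yKFA$dragonfl
  rot[9] = KFA$dragonfly
  rot[10] = FA$dragonflyK
  rot[11] = A$dragonflyKF
  rot[12] = $dragonflyKFA
Sorted (with $ < everything):
  sorted[0] = $dragonflyKFA  (last char: 'A')
  sorted[1] = A$dragonflyKF  (last char: 'F')
  sorted[2] = FA$dragonflyK  (last char: 'K')
  sorted[3] = KFA$dragonfly  (last char: 'y')
  sorted[4] = agonflyKFA$dr  (last char: 'r')
  sorted[5] = dragonflyKFA$  (last char: '$')
  sorted[6] = flyKFA$dragon  (last char: 'n')
  sorted[7] = gonflyKFA$dra  (last char: 'a')
  sorted[8] = lyKFA$dragonf  (last char: 'f')
  sorted[9] = nflyKFA$drago  (last char: 'o')
  sorted[10] = onflyKFA$drag  (last char: 'g')
  sorted[11] = ragonflyKFA$d  (last char: 'd')
  sorted[12] = yKFA$dragonfl  (last char: 'l')
Last column: AFKyr$nafogdl
Original string S is at sorted index 5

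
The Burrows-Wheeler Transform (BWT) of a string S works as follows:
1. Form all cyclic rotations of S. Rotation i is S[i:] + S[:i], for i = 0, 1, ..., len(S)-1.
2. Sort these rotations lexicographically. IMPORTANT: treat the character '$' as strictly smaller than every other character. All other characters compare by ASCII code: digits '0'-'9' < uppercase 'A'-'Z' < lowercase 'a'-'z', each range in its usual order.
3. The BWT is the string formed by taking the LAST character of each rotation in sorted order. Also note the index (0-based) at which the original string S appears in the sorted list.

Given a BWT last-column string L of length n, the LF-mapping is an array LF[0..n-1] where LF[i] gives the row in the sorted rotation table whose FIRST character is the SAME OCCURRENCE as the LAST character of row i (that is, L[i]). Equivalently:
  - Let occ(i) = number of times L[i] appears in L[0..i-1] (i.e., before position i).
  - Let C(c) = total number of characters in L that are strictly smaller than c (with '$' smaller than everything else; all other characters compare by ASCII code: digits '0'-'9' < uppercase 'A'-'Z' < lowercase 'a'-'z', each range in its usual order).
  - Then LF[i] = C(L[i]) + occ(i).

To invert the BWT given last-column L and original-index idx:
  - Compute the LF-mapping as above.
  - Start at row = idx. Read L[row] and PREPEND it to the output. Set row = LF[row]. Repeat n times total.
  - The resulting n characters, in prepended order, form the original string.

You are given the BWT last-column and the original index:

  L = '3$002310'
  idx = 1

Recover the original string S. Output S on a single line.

Answer: 0003213$

Derivation:
LF mapping: 6 0 1 2 5 7 4 3
Walk LF starting at row 1, prepending L[row]:
  step 1: row=1, L[1]='$', prepend. Next row=LF[1]=0
  step 2: row=0, L[0]='3', prepend. Next row=LF[0]=6
  step 3: row=6, L[6]='1', prepend. Next row=LF[6]=4
  step 4: row=4, L[4]='2', prepend. Next row=LF[4]=5
  step 5: row=5, L[5]='3', prepend. Next row=LF[5]=7
  step 6: row=7, L[7]='0', prepend. Next row=LF[7]=3
  step 7: row=3, L[3]='0', prepend. Next row=LF[3]=2
  step 8: row=2, L[2]='0', prepend. Next row=LF[2]=1
Reversed output: 0003213$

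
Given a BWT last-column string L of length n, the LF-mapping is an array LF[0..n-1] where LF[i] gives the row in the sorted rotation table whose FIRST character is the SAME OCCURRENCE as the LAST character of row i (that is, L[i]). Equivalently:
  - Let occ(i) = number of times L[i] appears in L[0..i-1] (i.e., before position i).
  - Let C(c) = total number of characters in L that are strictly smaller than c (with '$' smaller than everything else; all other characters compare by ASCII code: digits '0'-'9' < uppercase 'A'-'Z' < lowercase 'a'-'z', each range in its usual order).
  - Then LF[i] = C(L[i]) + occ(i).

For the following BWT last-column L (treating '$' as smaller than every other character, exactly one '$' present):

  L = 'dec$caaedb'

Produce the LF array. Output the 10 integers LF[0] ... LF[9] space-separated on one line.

Char counts: '$':1, 'a':2, 'b':1, 'c':2, 'd':2, 'e':2
C (first-col start): C('$')=0, C('a')=1, C('b')=3, C('c')=4, C('d')=6, C('e')=8
L[0]='d': occ=0, LF[0]=C('d')+0=6+0=6
L[1]='e': occ=0, LF[1]=C('e')+0=8+0=8
L[2]='c': occ=0, LF[2]=C('c')+0=4+0=4
L[3]='$': occ=0, LF[3]=C('$')+0=0+0=0
L[4]='c': occ=1, LF[4]=C('c')+1=4+1=5
L[5]='a': occ=0, LF[5]=C('a')+0=1+0=1
L[6]='a': occ=1, LF[6]=C('a')+1=1+1=2
L[7]='e': occ=1, LF[7]=C('e')+1=8+1=9
L[8]='d': occ=1, LF[8]=C('d')+1=6+1=7
L[9]='b': occ=0, LF[9]=C('b')+0=3+0=3

Answer: 6 8 4 0 5 1 2 9 7 3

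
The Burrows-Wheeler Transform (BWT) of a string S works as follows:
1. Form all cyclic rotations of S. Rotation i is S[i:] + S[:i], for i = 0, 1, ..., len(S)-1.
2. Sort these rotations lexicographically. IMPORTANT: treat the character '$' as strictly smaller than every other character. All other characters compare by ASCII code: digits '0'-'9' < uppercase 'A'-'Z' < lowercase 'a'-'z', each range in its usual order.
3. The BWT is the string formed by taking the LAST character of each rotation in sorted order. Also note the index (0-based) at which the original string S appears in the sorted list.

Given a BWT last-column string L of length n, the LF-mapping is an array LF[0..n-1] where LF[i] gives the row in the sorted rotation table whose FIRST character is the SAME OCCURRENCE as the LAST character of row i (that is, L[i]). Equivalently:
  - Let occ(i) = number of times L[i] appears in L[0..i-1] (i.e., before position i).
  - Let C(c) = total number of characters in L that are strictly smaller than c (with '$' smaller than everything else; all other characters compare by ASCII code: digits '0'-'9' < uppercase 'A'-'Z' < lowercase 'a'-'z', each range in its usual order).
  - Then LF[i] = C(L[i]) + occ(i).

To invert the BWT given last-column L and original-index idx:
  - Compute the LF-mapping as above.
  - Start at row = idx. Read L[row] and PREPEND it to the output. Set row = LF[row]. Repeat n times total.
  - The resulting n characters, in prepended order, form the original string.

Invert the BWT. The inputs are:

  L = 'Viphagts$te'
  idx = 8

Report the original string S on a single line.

LF mapping: 1 6 7 5 2 4 9 8 0 10 3
Walk LF starting at row 8, prepending L[row]:
  step 1: row=8, L[8]='$', prepend. Next row=LF[8]=0
  step 2: row=0, L[0]='V', prepend. Next row=LF[0]=1
  step 3: row=1, L[1]='i', prepend. Next row=LF[1]=6
  step 4: row=6, L[6]='t', prepend. Next row=LF[6]=9
  step 5: row=9, L[9]='t', prepend. Next row=LF[9]=10
  step 6: row=10, L[10]='e', prepend. Next row=LF[10]=3
  step 7: row=3, L[3]='h', prepend. Next row=LF[3]=5
  step 8: row=5, L[5]='g', prepend. Next row=LF[5]=4
  step 9: row=4, L[4]='a', prepend. Next row=LF[4]=2
  step 10: row=2, L[2]='p', prepend. Next row=LF[2]=7
  step 11: row=7, L[7]='s', prepend. Next row=LF[7]=8
Reversed output: spaghettiV$

Answer: spaghettiV$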